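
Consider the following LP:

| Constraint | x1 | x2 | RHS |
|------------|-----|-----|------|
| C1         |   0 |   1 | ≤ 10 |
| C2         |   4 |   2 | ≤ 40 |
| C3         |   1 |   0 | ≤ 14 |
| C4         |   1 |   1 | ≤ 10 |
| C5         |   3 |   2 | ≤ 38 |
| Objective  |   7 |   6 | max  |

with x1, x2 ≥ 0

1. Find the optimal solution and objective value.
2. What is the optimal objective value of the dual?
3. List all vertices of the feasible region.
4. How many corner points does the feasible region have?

1. x1 = 10, x2 = 0, z = 70
2. 70 (by strong duality, equal to the primal optimum)
3. (0, 0), (10, 0), (0, 10)
4. 3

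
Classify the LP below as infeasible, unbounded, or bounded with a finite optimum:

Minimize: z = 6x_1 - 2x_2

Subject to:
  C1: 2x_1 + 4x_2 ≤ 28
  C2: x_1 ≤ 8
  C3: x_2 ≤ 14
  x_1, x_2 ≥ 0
The point (0, 7) satisfies every constraint, so the LP is feasible; the constraints give x_1 ≤ 8 and x_2 ≤ 14, which with x_1, x_2 ≥ 0 keep the feasible region inside a bounded box. A feasible, bounded LP attains a finite optimum at a vertex.

Evaluating z = 6x_1 - 2x_2 at each vertex:
  (0, 0): z = 0
  (8, 0): z = 48
  (8, 3): z = 42
  (0, 7): z = -14

Feasible with finite optimum z* = -14 at (0, 7).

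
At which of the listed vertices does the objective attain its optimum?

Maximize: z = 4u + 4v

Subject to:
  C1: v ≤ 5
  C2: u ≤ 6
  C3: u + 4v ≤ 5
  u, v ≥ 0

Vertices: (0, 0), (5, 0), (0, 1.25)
(5, 0) with z = 20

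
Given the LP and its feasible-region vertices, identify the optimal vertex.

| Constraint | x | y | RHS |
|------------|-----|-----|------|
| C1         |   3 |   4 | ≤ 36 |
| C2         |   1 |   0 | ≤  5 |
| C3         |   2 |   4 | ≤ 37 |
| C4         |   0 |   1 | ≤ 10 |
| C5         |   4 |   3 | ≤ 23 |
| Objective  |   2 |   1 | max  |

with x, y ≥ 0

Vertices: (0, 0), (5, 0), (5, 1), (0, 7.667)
(5, 1) with z = 11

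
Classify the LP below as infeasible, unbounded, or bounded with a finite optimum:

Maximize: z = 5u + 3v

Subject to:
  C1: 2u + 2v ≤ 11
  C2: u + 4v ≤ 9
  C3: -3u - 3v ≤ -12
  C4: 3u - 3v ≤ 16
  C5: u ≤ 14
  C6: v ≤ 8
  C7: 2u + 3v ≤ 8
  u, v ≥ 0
The point (4, 0) satisfies every constraint, so the LP is feasible; the constraints give u ≤ 14 and v ≤ 8, which with u, v ≥ 0 keep the feasible region inside a bounded box. A feasible, bounded LP attains a finite optimum at a vertex.

Evaluating z = 5u + 3v at each vertex:
  (4, 0): z = 20

Feasible with finite optimum z* = 20 at (4, 0).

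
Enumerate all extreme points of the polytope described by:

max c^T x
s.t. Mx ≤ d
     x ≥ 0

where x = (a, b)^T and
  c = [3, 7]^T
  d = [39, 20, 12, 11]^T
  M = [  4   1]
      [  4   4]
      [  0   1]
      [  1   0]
Each vertex is the intersection of two constraint boundaries that also satisfies all remaining constraints:
  a = 0 and b = 0 → (0, 0)
  4a + 4b = 20 and b = 0 → (5, 0)
  4a + 4b = 20 and a = 0 → (0, 5)

Vertices: (0, 0), (5, 0), (0, 5)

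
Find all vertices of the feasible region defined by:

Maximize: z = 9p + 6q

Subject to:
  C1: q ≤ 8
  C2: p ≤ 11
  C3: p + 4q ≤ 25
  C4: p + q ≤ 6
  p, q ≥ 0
Each vertex is the intersection of two constraint boundaries that also satisfies all remaining constraints:
  p = 0 and q = 0 → (0, 0)
  p + q = 6 and q = 0 → (6, 0)
  p + q = 6 and p = 0 → (0, 6)

Vertices: (0, 0), (6, 0), (0, 6)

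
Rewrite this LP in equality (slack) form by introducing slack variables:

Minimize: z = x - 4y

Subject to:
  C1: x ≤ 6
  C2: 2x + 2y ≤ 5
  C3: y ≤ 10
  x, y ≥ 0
min z = x - 4y

s.t.
  x + s1 = 6
  2x + 2y + s2 = 5
  y + s3 = 10
  x, y, s1, s2, s3 ≥ 0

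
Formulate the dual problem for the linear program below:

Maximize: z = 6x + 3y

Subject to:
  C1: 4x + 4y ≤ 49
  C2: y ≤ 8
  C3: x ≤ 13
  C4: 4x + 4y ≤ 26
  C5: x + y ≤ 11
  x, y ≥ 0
Minimize: z = 49y1 + 8y2 + 13y3 + 26y4 + 11y5

Subject to:
  C1: -4y1 - y3 - 4y4 - y5 ≤ -6
  C2: -4y1 - y2 - 4y4 - y5 ≤ -3
  y1, y2, y3, y4, y5 ≥ 0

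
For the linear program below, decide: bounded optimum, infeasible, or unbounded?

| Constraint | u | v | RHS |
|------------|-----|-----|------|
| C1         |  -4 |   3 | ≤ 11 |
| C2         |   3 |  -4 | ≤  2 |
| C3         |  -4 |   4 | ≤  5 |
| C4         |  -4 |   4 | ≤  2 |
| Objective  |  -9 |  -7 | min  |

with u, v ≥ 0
Feasible point: (0, 0) satisfies every constraint, so the LP is feasible.
Direction d = (1, 1): for each constraint row a, a·d ≤ 0 —
  (-4)(1) + (3)(1) = -1 ≤ 0
  (3)(1) + (-4)(1) = -1 ≤ 0
  (-4)(1) + (4)(1) = 0 ≤ 0
  (-4)(1) + (4)(1) = 0 ≤ 0
and d ≥ 0, so (0, 0) + t·d stays feasible for every t ≥ 0. Along this ray z = -9u - 7v changes by -16 per unit t, so z → −∞.

The LP is unbounded; z can be made arbitrarily small.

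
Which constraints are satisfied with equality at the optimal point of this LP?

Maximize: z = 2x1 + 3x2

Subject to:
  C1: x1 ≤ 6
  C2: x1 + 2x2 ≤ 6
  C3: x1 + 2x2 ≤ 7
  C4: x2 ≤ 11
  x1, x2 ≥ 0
Optimal: x1 = 6, x2 = 0
Slack at optimum:
  C1: slack = 0 (binding)
  C2: slack = 0 (binding)
  C3: slack = 1
  C4: slack = 11
  x1 ≥ 0: x1 = 6
  x2 ≥ 0: x2 = 0 (binding)
Binding constraints: C1, C2, x2 ≥ 0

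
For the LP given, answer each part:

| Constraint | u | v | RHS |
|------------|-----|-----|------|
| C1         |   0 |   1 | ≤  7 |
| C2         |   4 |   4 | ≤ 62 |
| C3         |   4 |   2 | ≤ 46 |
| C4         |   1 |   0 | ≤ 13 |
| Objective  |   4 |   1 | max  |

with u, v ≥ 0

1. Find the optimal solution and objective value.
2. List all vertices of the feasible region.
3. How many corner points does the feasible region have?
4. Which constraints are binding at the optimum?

1. u = 11.5, v = 0, z = 46
2. (0, 0), (11.5, 0), (8, 7), (0, 7)
3. 4
4. C3, v ≥ 0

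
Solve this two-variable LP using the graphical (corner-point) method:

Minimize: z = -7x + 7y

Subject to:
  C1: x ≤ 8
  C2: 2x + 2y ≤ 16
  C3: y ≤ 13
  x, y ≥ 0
Each vertex is the intersection of two constraint boundaries that also satisfies all remaining constraints:
  x = 0 and y = 0 → (0, 0)
  x = 8 and 2x + 2y = 16 → (8, 0)
  2x + 2y = 16 and x = 0 → (0, 8)

Evaluating z = -7x + 7y at each vertex:
  (0, 0): z = 0
  (8, 0): z = -56
  (0, 8): z = 56

The minimum is at (8, 0) with z = -56.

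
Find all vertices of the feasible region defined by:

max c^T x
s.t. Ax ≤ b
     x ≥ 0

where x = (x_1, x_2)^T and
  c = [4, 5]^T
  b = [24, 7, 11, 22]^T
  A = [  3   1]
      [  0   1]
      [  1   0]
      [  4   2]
Each vertex is the intersection of two constraint boundaries that also satisfies all remaining constraints:
  x_1 = 0 and x_2 = 0 → (0, 0)
  4x_1 + 2x_2 = 22 and x_2 = 0 → (5.5, 0)
  x_2 = 7 and 4x_1 + 2x_2 = 22 → (2, 7)
  x_2 = 7 and x_1 = 0 → (0, 7)

Vertices: (0, 0), (5.5, 0), (2, 7), (0, 7)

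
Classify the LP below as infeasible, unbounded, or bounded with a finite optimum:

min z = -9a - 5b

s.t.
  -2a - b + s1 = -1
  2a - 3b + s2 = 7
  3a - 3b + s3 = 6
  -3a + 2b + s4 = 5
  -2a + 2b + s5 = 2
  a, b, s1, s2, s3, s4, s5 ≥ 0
Feasible point: (0, 1) satisfies every constraint, so the LP is feasible.
Direction d = (1, 1): for each constraint row a, a·d ≤ 0 —
  (-2)(1) + (-1)(1) = -3 ≤ 0
  (2)(1) + (-3)(1) = -1 ≤ 0
  (3)(1) + (-3)(1) = 0 ≤ 0
  (-3)(1) + (2)(1) = -1 ≤ 0
  (-2)(1) + (2)(1) = 0 ≤ 0
and d ≥ 0, so (0, 1) + t·d stays feasible for every t ≥ 0. Along this ray z = -9a - 5b changes by -14 per unit t, so z → −∞.

Unbounded — the objective can decrease without bound over the feasible region.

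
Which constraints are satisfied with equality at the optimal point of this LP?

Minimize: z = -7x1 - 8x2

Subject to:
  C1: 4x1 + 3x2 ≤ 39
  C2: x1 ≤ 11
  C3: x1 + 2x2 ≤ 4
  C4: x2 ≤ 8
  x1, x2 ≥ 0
Optimal: x1 = 4, x2 = 0
Slack at optimum:
  C1: slack = 23
  C2: slack = 7
  C3: slack = 0 (binding)
  C4: slack = 8
  x1 ≥ 0: x1 = 4
  x2 ≥ 0: x2 = 0 (binding)
Binding constraints: C3, x2 ≥ 0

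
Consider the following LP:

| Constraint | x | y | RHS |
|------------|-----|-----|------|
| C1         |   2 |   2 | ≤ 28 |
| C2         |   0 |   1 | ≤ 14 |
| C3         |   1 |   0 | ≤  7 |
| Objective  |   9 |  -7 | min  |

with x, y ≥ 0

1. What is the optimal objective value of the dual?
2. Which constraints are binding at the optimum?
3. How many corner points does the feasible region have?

1. -98 (by strong duality, equal to the primal optimum)
2. C1, C2, x ≥ 0
3. 4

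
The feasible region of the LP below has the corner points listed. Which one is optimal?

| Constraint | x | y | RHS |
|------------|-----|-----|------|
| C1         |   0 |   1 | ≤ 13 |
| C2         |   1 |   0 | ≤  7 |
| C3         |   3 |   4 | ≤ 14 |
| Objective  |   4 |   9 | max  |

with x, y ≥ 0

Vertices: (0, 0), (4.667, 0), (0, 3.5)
(0, 3.5) with z = 31.5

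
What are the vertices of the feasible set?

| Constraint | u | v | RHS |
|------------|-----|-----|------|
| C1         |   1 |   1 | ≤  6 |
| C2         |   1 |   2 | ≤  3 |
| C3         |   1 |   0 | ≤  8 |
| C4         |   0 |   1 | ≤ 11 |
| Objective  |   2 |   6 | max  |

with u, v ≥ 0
Each vertex is the intersection of two constraint boundaries that also satisfies all remaining constraints:
  u = 0 and v = 0 → (0, 0)
  u + 2v = 3 and v = 0 → (3, 0)
  u + 2v = 3 and u = 0 → (0, 1.5)

Vertices: (0, 0), (3, 0), (0, 1.5)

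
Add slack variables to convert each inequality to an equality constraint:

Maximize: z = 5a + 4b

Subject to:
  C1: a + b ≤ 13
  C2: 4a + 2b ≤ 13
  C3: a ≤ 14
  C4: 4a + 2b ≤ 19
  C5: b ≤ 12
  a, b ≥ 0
max z = 5a + 4b

s.t.
  a + b + s1 = 13
  4a + 2b + s2 = 13
  a + s3 = 14
  4a + 2b + s4 = 19
  b + s5 = 12
  a, b, s1, s2, s3, s4, s5 ≥ 0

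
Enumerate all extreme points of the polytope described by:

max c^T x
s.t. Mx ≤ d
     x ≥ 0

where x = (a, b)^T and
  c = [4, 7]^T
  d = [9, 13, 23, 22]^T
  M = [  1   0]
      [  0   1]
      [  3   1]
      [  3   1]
Each vertex is the intersection of two constraint boundaries that also satisfies all remaining constraints:
  a = 0 and b = 0 → (0, 0)
  3a + b = 22 and b = 0 → (7.333, 0)
  b = 13 and 3a + b = 22 → (3, 13)
  b = 13 and a = 0 → (0, 13)

Vertices: (0, 0), (7.333, 0), (3, 13), (0, 13)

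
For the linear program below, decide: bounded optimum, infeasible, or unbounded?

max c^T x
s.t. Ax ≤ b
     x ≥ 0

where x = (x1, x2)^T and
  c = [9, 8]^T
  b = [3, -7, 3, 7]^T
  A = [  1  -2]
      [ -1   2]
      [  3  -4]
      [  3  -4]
One constraint requires x1 - 2x2 ≤ 3, while the constraint -x1 + 2x2 ≤ -7 is equivalent to x1 - 2x2 ≥ 7. Together they would need 7 ≤ x1 - 2x2 ≤ 3, which is impossible since 7 > 3. No point satisfies all constraints.

Infeasible — the constraint set is empty.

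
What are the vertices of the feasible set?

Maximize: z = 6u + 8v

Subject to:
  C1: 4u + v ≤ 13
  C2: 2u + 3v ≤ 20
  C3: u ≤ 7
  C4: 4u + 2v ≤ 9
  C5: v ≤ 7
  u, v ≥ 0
Each vertex is the intersection of two constraint boundaries that also satisfies all remaining constraints:
  u = 0 and v = 0 → (0, 0)
  4u + 2v = 9 and v = 0 → (2.25, 0)
  4u + 2v = 9 and u = 0 → (0, 4.5)

Vertices: (0, 0), (2.25, 0), (0, 4.5)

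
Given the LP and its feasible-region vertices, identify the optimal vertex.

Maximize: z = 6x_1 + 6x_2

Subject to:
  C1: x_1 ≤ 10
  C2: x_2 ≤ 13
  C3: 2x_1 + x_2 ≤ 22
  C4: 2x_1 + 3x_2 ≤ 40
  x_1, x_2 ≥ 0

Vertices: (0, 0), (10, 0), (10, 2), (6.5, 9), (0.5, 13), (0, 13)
Evaluating z = 6x_1 + 6x_2 at each vertex:
  (0, 0): z = 0
  (10, 0): z = 60
  (10, 2): z = 72
  (6.5, 9): z = 93
  (0.5, 13): z = 81
  (0, 13): z = 78

The largest value is z = 93, attained at (6.5, 9).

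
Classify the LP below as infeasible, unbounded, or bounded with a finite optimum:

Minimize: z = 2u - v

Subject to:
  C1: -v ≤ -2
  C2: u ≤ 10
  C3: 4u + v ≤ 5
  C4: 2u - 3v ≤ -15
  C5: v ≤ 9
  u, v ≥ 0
The point (0, 5) satisfies every constraint, so the LP is feasible; the constraints give u ≤ 10 and v ≤ 9, which with u, v ≥ 0 keep the feasible region inside a bounded box. A feasible, bounded LP attains a finite optimum at a vertex.

Feasible with finite optimum z* = -5 at (0, 5).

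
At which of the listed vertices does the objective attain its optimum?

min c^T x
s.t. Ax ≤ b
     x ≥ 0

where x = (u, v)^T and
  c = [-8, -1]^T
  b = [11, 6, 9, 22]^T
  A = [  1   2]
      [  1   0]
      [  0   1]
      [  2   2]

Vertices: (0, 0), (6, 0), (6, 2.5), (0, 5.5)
Evaluating z = -8u - v at each vertex:
  (0, 0): z = 0
  (6, 0): z = -48
  (6, 2.5): z = -50.5
  (0, 5.5): z = -5.5

The smallest value is z = -50.5, attained at (6, 2.5).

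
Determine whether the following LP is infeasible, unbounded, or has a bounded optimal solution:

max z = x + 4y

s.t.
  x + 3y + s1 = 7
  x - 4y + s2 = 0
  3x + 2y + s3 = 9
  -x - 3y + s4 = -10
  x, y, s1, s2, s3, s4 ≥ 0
The row x + 3y + s1 = 7 with s1 ≥ 0 requires x + 3y ≤ 7, while the row -x - 3y + s4 = -10 with s4 ≥ 0 is equivalent to x + 3y ≥ 10. Together they would need 10 ≤ x + 3y ≤ 7, which is impossible since 10 > 7. No point satisfies all constraints.

The feasible region is empty; the LP is infeasible.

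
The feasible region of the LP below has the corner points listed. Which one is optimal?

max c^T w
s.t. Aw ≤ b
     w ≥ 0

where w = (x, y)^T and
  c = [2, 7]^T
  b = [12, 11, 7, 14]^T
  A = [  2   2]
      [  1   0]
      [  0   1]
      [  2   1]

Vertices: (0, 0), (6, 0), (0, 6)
(0, 6) with z = 42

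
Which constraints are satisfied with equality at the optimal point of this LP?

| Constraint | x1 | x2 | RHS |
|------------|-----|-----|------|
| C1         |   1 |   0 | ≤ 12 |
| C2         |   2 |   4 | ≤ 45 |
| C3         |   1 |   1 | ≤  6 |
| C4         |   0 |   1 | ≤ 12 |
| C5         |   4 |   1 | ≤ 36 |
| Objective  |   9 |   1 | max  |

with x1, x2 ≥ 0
Optimal: x1 = 6, x2 = 0
Slack at optimum:
  C1: slack = 6
  C2: slack = 33
  C3: slack = 0 (binding)
  C4: slack = 12
  C5: slack = 12
  x1 ≥ 0: x1 = 6
  x2 ≥ 0: x2 = 0 (binding)
Binding constraints: C3, x2 ≥ 0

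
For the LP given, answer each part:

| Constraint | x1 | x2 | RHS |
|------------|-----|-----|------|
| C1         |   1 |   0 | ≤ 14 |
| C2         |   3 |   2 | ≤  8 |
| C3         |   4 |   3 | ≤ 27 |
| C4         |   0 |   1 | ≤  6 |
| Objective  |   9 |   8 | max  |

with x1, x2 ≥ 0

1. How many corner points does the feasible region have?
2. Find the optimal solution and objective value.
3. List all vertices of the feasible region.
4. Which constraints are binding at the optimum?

1. 3
2. x1 = 0, x2 = 4, z = 32
3. (0, 0), (2.667, 0), (0, 4)
4. C2, x1 ≥ 0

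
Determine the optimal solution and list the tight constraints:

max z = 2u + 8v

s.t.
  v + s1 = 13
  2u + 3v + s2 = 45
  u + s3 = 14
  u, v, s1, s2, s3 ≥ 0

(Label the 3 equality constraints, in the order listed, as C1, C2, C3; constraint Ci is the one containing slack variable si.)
Optimal: u = 3, v = 13
Binding: C1, C2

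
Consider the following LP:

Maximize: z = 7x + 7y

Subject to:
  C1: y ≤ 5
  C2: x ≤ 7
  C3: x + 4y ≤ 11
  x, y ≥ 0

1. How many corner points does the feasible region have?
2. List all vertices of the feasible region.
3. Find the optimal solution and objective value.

1. 4
2. (0, 0), (7, 0), (7, 1), (0, 2.75)
3. x = 7, y = 1, z = 56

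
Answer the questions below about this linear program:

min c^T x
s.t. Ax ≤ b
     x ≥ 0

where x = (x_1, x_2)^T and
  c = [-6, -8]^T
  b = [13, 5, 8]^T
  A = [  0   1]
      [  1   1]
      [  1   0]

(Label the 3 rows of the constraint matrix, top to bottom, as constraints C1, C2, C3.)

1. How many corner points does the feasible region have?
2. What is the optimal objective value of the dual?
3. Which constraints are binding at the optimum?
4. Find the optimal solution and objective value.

1. 3
2. -40 (by strong duality, equal to the primal optimum)
3. C2, x_1 ≥ 0
4. x_1 = 0, x_2 = 5, z = -40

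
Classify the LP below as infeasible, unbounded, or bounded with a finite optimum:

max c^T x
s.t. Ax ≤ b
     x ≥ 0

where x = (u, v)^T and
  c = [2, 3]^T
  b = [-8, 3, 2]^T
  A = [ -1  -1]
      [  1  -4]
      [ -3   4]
Feasible point: (5, 3) satisfies every constraint, so the LP is feasible.
Direction d = (4, 1): for each constraint row a, a·d ≤ 0 —
  (-1)(4) + (-1)(1) = -5 ≤ 0
  (1)(4) + (-4)(1) = 0 ≤ 0
  (-3)(4) + (4)(1) = -8 ≤ 0
and d ≥ 0, so (5, 3) + t·d stays feasible for every t ≥ 0. Along this ray z = 2u + 3v changes by 11 per unit t, so z → +∞.

Unbounded: there is a feasible ray along which z → +∞.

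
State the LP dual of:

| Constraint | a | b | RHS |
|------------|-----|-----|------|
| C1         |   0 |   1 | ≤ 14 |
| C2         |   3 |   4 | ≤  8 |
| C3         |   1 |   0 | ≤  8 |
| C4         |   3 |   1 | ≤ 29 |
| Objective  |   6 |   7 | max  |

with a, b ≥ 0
Minimize: z = 14y1 + 8y2 + 8y3 + 29y4

Subject to:
  C1: -3y2 - y3 - 3y4 ≤ -6
  C2: -y1 - 4y2 - y4 ≤ -7
  y1, y2, y3, y4 ≥ 0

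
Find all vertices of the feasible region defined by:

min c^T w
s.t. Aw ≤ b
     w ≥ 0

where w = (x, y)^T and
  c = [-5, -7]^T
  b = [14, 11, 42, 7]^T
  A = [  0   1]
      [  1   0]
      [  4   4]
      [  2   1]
Each vertex is the intersection of two constraint boundaries that also satisfies all remaining constraints:
  x = 0 and y = 0 → (0, 0)
  2x + y = 7 and y = 0 → (3.5, 0)
  2x + y = 7 and x = 0 → (0, 7)

Vertices: (0, 0), (3.5, 0), (0, 7)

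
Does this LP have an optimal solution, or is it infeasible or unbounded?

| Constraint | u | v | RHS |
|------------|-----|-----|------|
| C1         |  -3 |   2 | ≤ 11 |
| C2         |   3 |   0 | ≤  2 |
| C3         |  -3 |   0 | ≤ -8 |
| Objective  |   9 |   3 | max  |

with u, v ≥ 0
C2 requires 3u ≤ 2, while C3 (-3u ≤ -8) is equivalent to 3u ≥ 8. Together they would need 8 ≤ 3u ≤ 2, which is impossible since 8 > 2. No point satisfies all constraints.

Infeasible: no point satisfies all constraints simultaneously.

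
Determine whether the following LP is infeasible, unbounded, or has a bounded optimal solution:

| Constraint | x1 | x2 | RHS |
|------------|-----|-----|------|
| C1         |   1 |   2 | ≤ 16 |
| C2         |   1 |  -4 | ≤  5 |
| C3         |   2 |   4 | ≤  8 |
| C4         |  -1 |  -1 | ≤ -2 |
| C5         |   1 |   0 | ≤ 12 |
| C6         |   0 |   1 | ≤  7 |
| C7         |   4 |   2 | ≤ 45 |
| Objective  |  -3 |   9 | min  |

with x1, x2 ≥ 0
The point (4, 0) satisfies every constraint, so the LP is feasible; the constraints give x1 ≤ 12 and x2 ≤ 7, which with x1, x2 ≥ 0 keep the feasible region inside a bounded box. A feasible, bounded LP attains a finite optimum at a vertex.

Evaluating z = -3x1 + 9x2 at each vertex:
  (2, 0): z = -6
  (4, 0): z = -12
  (0, 2): z = 18

Feasible with finite optimum z* = -12 at (4, 0).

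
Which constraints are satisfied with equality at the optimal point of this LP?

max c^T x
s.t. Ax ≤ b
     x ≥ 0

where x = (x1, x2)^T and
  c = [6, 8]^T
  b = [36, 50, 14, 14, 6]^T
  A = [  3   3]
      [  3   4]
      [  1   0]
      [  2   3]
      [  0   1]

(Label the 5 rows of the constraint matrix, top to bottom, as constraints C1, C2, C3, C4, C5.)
Optimal: x1 = 7, x2 = 0
Slack at optimum:
  C1: slack = 15
  C2: slack = 29
  C3: slack = 7
  C4: slack = 0 (binding)
  C5: slack = 6
  x1 ≥ 0: x1 = 7
  x2 ≥ 0: x2 = 0 (binding)
Binding constraints: C4, x2 ≥ 0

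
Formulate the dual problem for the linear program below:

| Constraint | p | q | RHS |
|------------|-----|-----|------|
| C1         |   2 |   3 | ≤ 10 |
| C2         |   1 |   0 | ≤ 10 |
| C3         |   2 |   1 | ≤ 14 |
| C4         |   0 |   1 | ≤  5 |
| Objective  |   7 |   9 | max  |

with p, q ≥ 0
Minimize: z = 10y1 + 10y2 + 14y3 + 5y4

Subject to:
  C1: -2y1 - y2 - 2y3 ≤ -7
  C2: -3y1 - y3 - y4 ≤ -9
  y1, y2, y3, y4 ≥ 0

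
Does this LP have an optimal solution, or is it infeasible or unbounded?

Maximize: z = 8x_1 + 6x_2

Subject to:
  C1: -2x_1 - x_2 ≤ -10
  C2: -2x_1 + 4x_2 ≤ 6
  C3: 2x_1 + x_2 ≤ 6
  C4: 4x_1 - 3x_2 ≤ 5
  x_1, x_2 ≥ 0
C3 requires 2x_1 + x_2 ≤ 6, while C1 (-2x_1 - x_2 ≤ -10) is equivalent to 2x_1 + x_2 ≥ 10. Together they would need 10 ≤ 2x_1 + x_2 ≤ 6, which is impossible since 10 > 6. No point satisfies all constraints.

Infeasible — the constraint set is empty.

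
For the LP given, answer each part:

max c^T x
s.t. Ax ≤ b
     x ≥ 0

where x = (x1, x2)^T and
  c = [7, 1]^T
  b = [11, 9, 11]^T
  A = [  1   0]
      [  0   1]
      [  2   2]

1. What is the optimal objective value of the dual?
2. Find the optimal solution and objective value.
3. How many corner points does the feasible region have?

1. 38.5 (by strong duality, equal to the primal optimum)
2. x1 = 5.5, x2 = 0, z = 38.5
3. 3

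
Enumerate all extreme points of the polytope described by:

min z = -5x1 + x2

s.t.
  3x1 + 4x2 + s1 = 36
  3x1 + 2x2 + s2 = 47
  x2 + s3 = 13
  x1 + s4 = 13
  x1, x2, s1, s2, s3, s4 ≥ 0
Each vertex is the intersection of two constraint boundaries that also satisfies all remaining constraints:
  x1 = 0 and x2 = 0 → (0, 0)
  3x1 + 4x2 = 36 and x2 = 0 → (12, 0)
  3x1 + 4x2 = 36 and x1 = 0 → (0, 9)

Vertices: (0, 0), (12, 0), (0, 9)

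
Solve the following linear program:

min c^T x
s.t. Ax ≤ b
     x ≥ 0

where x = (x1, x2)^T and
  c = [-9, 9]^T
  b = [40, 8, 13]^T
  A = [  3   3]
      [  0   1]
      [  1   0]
x1 = 13, x2 = 0, z = -117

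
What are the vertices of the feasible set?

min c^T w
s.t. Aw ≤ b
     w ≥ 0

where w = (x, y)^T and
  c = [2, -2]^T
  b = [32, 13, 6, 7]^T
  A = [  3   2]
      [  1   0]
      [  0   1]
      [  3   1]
Each vertex is the intersection of two constraint boundaries that also satisfies all remaining constraints:
  x = 0 and y = 0 → (0, 0)
  3x + y = 7 and y = 0 → (2.333, 0)
  y = 6 and 3x + y = 7 → (0.3333, 6)
  y = 6 and x = 0 → (0, 6)

Vertices: (0, 0), (2.333, 0), (0.3333, 6), (0, 6)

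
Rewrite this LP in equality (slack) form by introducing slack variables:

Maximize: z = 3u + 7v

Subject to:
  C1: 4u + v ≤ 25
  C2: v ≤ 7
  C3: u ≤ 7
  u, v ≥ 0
max z = 3u + 7v

s.t.
  4u + v + s1 = 25
  v + s2 = 7
  u + s3 = 7
  u, v, s1, s2, s3 ≥ 0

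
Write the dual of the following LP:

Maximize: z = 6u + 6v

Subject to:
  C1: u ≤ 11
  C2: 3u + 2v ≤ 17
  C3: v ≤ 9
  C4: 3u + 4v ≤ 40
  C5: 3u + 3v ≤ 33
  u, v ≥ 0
Minimize: z = 11y1 + 17y2 + 9y3 + 40y4 + 33y5

Subject to:
  C1: -y1 - 3y2 - 3y4 - 3y5 ≤ -6
  C2: -2y2 - y3 - 4y4 - 3y5 ≤ -6
  y1, y2, y3, y4, y5 ≥ 0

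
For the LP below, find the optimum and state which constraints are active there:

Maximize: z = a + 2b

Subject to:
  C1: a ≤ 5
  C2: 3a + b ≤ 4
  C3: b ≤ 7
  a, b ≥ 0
Optimal: a = 0, b = 4
Binding: C2, a ≥ 0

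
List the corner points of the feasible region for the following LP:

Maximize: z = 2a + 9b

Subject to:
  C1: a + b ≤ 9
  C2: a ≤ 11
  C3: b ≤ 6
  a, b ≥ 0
Each vertex is the intersection of two constraint boundaries that also satisfies all remaining constraints:
  a = 0 and b = 0 → (0, 0)
  a + b = 9 and b = 0 → (9, 0)
  a + b = 9 and b = 6 → (3, 6)
  b = 6 and a = 0 → (0, 6)

Vertices: (0, 0), (9, 0), (3, 6), (0, 6)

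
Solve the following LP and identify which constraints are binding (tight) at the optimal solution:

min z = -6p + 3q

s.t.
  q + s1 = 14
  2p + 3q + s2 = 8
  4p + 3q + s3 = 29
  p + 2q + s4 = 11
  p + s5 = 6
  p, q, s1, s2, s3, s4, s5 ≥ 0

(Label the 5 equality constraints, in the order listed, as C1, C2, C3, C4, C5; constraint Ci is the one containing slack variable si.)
Optimal: p = 4, q = 0
Slack at optimum:
  C1: slack = 14
  C2: slack = 0 (binding)
  C3: slack = 13
  C4: slack = 7
  C5: slack = 2
  p ≥ 0: p = 4
  q ≥ 0: q = 0 (binding)
Binding constraints: C2, q ≥ 0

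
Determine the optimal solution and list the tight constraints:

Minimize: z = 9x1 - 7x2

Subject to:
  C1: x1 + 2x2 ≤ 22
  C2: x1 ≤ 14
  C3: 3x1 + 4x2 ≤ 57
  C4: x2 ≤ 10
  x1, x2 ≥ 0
Optimal: x1 = 0, x2 = 10
Slack at optimum:
  C1: slack = 2
  C2: slack = 14
  C3: slack = 17
  C4: slack = 0 (binding)
  x1 ≥ 0: x1 = 0 (binding)
  x2 ≥ 0: x2 = 10
Binding constraints: C4, x1 ≥ 0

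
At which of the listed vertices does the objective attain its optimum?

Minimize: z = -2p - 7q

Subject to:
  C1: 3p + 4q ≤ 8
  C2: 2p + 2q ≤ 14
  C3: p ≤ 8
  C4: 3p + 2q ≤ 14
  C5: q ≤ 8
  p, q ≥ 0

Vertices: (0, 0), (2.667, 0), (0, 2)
Evaluating z = -2p - 7q at each vertex:
  (0, 0): z = 0
  (2.667, 0): z = -5.333
  (0, 2): z = -14

The smallest value is z = -14, attained at (0, 2).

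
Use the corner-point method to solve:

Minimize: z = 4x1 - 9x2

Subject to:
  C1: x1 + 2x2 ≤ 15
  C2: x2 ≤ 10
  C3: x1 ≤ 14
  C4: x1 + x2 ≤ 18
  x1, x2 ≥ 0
Each vertex is the intersection of two constraint boundaries that also satisfies all remaining constraints:
  x1 = 0 and x2 = 0 → (0, 0)
  x1 = 14 and x2 = 0 → (14, 0)
  x1 + 2x2 = 15 and x1 = 14 → (14, 0.5)
  x1 + 2x2 = 15 and x1 = 0 → (0, 7.5)

Evaluating z = 4x1 - 9x2 at each vertex:
  (0, 0): z = 0
  (14, 0): z = 56
  (14, 0.5): z = 51.5
  (0, 7.5): z = -67.5

The minimum is at (0, 7.5) with z = -67.5.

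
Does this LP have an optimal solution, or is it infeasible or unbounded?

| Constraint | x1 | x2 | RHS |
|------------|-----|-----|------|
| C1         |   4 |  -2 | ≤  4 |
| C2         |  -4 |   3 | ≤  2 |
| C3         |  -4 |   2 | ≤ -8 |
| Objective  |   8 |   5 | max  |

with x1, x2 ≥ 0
C1 requires 4x1 - 2x2 ≤ 4, while C3 (-4x1 + 2x2 ≤ -8) is equivalent to 4x1 - 2x2 ≥ 8. Together they would need 8 ≤ 4x1 - 2x2 ≤ 4, which is impossible since 8 > 4. No point satisfies all constraints.

Infeasible: no point satisfies all constraints simultaneously.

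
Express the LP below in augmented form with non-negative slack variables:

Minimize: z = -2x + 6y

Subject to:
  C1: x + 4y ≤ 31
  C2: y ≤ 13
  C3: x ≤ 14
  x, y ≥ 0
min z = -2x + 6y

s.t.
  x + 4y + s1 = 31
  y + s2 = 13
  x + s3 = 14
  x, y, s1, s2, s3 ≥ 0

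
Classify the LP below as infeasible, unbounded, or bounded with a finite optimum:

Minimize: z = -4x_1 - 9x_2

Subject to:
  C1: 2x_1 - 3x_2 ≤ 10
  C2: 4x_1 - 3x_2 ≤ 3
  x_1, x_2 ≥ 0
Feasible point: (0, 0) satisfies every constraint, so the LP is feasible.
Direction d = (0, 1): for each constraint row a, a·d ≤ 0 —
  (2)(0) + (-3)(1) = -3 ≤ 0
  (4)(0) + (-3)(1) = -3 ≤ 0
and d ≥ 0, so (0, 0) + t·d stays feasible for every t ≥ 0. Along this ray z = -4x_1 - 9x_2 changes by -9 per unit t, so z → −∞.

The LP is unbounded; z can be made arbitrarily small.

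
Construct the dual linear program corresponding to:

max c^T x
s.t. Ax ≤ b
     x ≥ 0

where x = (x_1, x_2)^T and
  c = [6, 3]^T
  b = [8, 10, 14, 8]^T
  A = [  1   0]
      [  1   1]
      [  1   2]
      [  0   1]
Minimize: z = 8y1 + 10y2 + 14y3 + 8y4

Subject to:
  C1: -y1 - y2 - y3 ≤ -6
  C2: -y2 - 2y3 - y4 ≤ -3
  y1, y2, y3, y4 ≥ 0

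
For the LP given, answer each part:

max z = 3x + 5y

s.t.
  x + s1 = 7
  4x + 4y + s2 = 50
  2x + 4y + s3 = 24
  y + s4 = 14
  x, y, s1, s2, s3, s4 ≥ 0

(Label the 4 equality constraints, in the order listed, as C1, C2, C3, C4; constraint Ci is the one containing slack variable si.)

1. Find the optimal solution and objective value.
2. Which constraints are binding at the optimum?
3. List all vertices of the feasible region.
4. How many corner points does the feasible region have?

1. x = 7, y = 2.5, z = 33.5
2. C1, C3
3. (0, 0), (7, 0), (7, 2.5), (0, 6)
4. 4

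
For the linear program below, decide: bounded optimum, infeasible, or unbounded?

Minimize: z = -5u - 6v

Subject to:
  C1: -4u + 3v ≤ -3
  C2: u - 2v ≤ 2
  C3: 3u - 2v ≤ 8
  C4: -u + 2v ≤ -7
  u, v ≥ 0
C2 requires u - 2v ≤ 2, while C4 (-u + 2v ≤ -7) is equivalent to u - 2v ≥ 7. Together they would need 7 ≤ u - 2v ≤ 2, which is impossible since 7 > 2. No point satisfies all constraints.

The feasible region is empty; the LP is infeasible.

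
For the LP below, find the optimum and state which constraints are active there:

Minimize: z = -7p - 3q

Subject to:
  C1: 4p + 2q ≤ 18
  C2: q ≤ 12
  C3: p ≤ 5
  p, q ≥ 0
Optimal: p = 4.5, q = 0
Slack at optimum:
  C1: slack = 0 (binding)
  C2: slack = 12
  C3: slack = 0.5
  p ≥ 0: p = 4.5
  q ≥ 0: q = 0 (binding)
Binding constraints: C1, q ≥ 0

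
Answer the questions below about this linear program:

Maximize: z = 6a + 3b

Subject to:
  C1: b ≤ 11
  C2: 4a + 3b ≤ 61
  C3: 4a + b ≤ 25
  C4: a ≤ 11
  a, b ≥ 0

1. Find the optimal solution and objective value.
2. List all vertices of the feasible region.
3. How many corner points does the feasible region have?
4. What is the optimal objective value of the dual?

1. a = 3.5, b = 11, z = 54
2. (0, 0), (6.25, 0), (3.5, 11), (0, 11)
3. 4
4. 54 (by strong duality, equal to the primal optimum)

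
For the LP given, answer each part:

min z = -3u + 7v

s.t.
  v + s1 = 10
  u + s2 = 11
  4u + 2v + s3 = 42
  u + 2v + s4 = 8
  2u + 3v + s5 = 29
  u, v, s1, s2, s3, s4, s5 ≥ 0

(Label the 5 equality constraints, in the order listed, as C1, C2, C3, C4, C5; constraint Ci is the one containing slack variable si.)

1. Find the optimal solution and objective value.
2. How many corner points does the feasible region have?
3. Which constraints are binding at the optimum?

1. u = 8, v = 0, z = -24
2. 3
3. C4, v ≥ 0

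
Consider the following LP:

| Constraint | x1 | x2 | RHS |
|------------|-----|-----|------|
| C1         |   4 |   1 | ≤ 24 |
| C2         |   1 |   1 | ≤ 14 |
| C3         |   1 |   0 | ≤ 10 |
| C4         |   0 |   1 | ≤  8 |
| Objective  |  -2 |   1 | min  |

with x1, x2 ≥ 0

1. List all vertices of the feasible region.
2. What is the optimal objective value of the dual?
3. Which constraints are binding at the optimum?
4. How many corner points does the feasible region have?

1. (0, 0), (6, 0), (4, 8), (0, 8)
2. -12 (by strong duality, equal to the primal optimum)
3. C1, x2 ≥ 0
4. 4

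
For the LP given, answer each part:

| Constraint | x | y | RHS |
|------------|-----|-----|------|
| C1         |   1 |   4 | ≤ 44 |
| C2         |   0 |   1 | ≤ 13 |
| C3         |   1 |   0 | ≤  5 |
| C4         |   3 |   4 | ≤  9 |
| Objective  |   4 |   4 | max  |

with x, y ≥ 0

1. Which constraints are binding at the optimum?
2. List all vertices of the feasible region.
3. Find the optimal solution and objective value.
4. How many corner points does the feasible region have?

1. C4, y ≥ 0
2. (0, 0), (3, 0), (0, 2.25)
3. x = 3, y = 0, z = 12
4. 3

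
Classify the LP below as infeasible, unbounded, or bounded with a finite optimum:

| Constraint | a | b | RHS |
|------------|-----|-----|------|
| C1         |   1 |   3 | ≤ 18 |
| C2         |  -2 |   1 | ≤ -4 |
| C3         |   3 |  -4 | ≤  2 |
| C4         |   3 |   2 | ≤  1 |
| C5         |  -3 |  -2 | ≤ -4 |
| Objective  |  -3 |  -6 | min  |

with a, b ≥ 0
C4 requires 3a + 2b ≤ 1, while C5 (-3a - 2b ≤ -4) is equivalent to 3a + 2b ≥ 4. Together they would need 4 ≤ 3a + 2b ≤ 1, which is impossible since 4 > 1. No point satisfies all constraints.

The feasible region is empty; the LP is infeasible.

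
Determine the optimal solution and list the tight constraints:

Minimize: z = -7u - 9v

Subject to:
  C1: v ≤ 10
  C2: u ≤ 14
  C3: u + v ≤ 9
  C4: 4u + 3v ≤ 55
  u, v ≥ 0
Optimal: u = 0, v = 9
Binding: C3, u ≥ 0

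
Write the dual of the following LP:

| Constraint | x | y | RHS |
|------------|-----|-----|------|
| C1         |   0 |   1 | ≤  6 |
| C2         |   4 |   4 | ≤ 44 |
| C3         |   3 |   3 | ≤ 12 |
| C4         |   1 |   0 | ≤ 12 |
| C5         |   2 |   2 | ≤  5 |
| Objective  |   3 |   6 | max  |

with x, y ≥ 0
Minimize: z = 6y1 + 44y2 + 12y3 + 12y4 + 5y5

Subject to:
  C1: -4y2 - 3y3 - y4 - 2y5 ≤ -3
  C2: -y1 - 4y2 - 3y3 - 2y5 ≤ -6
  y1, y2, y3, y4, y5 ≥ 0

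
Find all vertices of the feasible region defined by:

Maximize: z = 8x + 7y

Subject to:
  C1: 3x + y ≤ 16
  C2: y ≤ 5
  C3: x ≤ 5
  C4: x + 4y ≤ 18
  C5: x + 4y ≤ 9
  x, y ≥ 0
Each vertex is the intersection of two constraint boundaries that also satisfies all remaining constraints:
  x = 0 and y = 0 → (0, 0)
  x = 5 and y = 0 → (5, 0)
  3x + y = 16 and x = 5 → (5, 1)
  x + 4y = 9 and x = 0 → (0, 2.25)

Vertices: (0, 0), (5, 0), (5, 1), (0, 2.25)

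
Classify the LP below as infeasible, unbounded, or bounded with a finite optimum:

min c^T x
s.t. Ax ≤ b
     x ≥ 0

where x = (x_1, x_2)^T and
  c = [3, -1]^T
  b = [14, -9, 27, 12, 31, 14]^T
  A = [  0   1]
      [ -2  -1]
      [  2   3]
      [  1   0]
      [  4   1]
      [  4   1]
The point (0, 9) satisfies every constraint, so the LP is feasible; the constraints give x_1 ≤ 12 and x_2 ≤ 14, which with x_1, x_2 ≥ 0 keep the feasible region inside a bounded box. A feasible, bounded LP attains a finite optimum at a vertex.

Evaluating z = 3x_1 - x_2 at each vertex:
  (2.5, 4): z = 3.5
  (1.5, 8): z = -3.5
  (0, 9): z = -9

Feasible with finite optimum z* = -9 at (0, 9).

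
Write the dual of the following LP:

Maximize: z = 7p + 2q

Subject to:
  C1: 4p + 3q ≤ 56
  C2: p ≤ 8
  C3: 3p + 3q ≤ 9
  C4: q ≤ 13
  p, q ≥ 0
Minimize: z = 56y1 + 8y2 + 9y3 + 13y4

Subject to:
  C1: -4y1 - y2 - 3y3 ≤ -7
  C2: -3y1 - 3y3 - y4 ≤ -2
  y1, y2, y3, y4 ≥ 0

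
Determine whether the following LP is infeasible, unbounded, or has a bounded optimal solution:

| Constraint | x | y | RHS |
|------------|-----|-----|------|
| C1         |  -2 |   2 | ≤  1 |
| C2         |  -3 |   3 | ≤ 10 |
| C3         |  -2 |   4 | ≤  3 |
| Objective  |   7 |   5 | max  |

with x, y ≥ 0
Feasible point: (0, 0) satisfies every constraint, so the LP is feasible.
Direction d = (1, 0): for each constraint row a, a·d ≤ 0 —
  (-2)(1) + (2)(0) = -2 ≤ 0
  (-3)(1) + (3)(0) = -3 ≤ 0
  (-2)(1) + (4)(0) = -2 ≤ 0
and d ≥ 0, so (0, 0) + t·d stays feasible for every t ≥ 0. Along this ray z = 7x + 5y changes by 7 per unit t, so z → +∞.

Unbounded: there is a feasible ray along which z → +∞.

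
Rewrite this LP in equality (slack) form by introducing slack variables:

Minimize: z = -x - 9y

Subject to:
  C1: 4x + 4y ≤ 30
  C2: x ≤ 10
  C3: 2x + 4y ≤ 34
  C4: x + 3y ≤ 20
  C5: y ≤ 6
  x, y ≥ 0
min z = -x - 9y

s.t.
  4x + 4y + s1 = 30
  x + s2 = 10
  2x + 4y + s3 = 34
  x + 3y + s4 = 20
  y + s5 = 6
  x, y, s1, s2, s3, s4, s5 ≥ 0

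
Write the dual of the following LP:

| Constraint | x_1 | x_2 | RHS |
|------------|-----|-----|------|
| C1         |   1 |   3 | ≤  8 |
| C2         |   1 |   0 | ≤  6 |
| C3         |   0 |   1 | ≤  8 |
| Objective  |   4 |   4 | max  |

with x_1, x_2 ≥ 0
Minimize: z = 8y1 + 6y2 + 8y3

Subject to:
  C1: -y1 - y2 ≤ -4
  C2: -3y1 - y3 ≤ -4
  y1, y2, y3 ≥ 0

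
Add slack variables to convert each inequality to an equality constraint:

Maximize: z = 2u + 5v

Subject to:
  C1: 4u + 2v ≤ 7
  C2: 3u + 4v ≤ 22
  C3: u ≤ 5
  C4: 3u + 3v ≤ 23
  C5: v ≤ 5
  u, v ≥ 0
max z = 2u + 5v

s.t.
  4u + 2v + s1 = 7
  3u + 4v + s2 = 22
  u + s3 = 5
  3u + 3v + s4 = 23
  v + s5 = 5
  u, v, s1, s2, s3, s4, s5 ≥ 0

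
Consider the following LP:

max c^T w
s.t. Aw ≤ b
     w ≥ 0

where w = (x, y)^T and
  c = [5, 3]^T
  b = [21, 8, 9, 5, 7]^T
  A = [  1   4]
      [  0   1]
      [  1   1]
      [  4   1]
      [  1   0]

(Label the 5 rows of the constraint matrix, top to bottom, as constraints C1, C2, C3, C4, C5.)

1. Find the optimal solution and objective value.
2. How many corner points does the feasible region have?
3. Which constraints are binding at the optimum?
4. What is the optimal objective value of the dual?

1. x = 0, y = 5, z = 15
2. 3
3. C4, x ≥ 0
4. 15 (by strong duality, equal to the primal optimum)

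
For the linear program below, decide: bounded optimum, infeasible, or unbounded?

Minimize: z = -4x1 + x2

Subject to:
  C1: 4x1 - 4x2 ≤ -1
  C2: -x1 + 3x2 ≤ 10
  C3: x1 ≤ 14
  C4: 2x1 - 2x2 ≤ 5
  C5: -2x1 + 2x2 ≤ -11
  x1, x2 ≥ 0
C4 requires 2x1 - 2x2 ≤ 5, while C5 (-2x1 + 2x2 ≤ -11) is equivalent to 2x1 - 2x2 ≥ 11. Together they would need 11 ≤ 2x1 - 2x2 ≤ 5, which is impossible since 11 > 5. No point satisfies all constraints.

The feasible region is empty; the LP is infeasible.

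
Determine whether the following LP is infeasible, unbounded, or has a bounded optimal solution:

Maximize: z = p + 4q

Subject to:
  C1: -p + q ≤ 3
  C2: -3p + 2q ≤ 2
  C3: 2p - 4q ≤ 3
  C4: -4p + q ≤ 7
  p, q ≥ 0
Feasible point: (0, 0) satisfies every constraint, so the LP is feasible.
Direction d = (1, 1): for each constraint row a, a·d ≤ 0 —
  (-1)(1) + (1)(1) = 0 ≤ 0
  (-3)(1) + (2)(1) = -1 ≤ 0
  (2)(1) + (-4)(1) = -2 ≤ 0
  (-4)(1) + (1)(1) = -3 ≤ 0
and d ≥ 0, so (0, 0) + t·d stays feasible for every t ≥ 0. Along this ray z = p + 4q changes by 5 per unit t, so z → +∞.

Unbounded: there is a feasible ray along which z → +∞.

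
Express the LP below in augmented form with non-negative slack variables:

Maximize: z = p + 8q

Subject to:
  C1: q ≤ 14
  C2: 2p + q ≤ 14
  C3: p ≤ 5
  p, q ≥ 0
max z = p + 8q

s.t.
  q + s1 = 14
  2p + q + s2 = 14
  p + s3 = 5
  p, q, s1, s2, s3 ≥ 0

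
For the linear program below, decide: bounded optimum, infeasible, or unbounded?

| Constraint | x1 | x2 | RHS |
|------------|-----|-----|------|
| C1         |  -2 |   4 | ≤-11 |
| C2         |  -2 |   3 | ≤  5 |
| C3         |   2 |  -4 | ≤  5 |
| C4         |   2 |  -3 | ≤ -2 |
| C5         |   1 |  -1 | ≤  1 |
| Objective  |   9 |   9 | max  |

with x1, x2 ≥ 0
C3 requires 2x1 - 4x2 ≤ 5, while C1 (-2x1 + 4x2 ≤ -11) is equivalent to 2x1 - 4x2 ≥ 11. Together they would need 11 ≤ 2x1 - 4x2 ≤ 5, which is impossible since 11 > 5. No point satisfies all constraints.

The feasible region is empty; the LP is infeasible.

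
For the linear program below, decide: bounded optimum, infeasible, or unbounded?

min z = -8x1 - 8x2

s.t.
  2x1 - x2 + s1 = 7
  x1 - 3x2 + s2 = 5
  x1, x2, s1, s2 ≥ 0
Feasible point: (0, 0) satisfies every constraint, so the LP is feasible.
Direction d = (0, 1): for each constraint row a, a·d ≤ 0 —
  (2)(0) + (-1)(1) = -1 ≤ 0
  (1)(0) + (-3)(1) = -3 ≤ 0
and d ≥ 0, so (0, 0) + t·d stays feasible for every t ≥ 0. Along this ray z = -8x1 - 8x2 changes by -8 per unit t, so z → −∞.

Unbounded: there is a feasible ray along which z → −∞.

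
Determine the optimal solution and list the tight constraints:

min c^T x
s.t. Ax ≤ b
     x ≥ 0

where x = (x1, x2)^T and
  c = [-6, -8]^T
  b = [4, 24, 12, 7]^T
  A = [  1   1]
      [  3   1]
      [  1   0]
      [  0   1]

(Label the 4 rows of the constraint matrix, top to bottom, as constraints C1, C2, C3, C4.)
Optimal: x1 = 0, x2 = 4
Binding: C1, x1 ≥ 0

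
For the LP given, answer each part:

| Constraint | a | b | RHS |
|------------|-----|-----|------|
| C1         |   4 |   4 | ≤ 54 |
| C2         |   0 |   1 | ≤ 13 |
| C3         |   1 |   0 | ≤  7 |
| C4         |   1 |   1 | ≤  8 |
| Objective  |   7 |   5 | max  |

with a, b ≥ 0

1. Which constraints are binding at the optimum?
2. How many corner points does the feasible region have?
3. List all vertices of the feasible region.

1. C3, C4
2. 4
3. (0, 0), (7, 0), (7, 1), (0, 8)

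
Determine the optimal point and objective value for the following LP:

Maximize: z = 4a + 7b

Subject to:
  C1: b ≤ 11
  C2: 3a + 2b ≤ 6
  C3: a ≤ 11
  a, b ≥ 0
Each vertex is the intersection of two constraint boundaries that also satisfies all remaining constraints:
  a = 0 and b = 0 → (0, 0)
  3a + 2b = 6 and b = 0 → (2, 0)
  3a + 2b = 6 and a = 0 → (0, 3)

Evaluating z = 4a + 7b at each vertex:
  (0, 0): z = 0
  (2, 0): z = 8
  (0, 3): z = 21

The maximum is at (0, 3) with z = 21.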